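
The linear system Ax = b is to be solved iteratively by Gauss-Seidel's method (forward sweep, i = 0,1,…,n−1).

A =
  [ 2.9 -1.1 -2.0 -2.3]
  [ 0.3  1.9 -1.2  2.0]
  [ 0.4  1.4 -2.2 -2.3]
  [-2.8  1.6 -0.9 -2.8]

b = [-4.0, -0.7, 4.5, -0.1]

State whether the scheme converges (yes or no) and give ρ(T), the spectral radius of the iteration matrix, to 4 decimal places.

no, ρ = 1.5790

Split A = D + L + U, D = diag(2.9, 1.9, -2.2, -2.8).
GS T = -(D+L)⁻¹U: row 0 first, T[0,1] = -(-1.1)/(2.9) = +0.3793; later rows by forward substitution.
  T[0,:] = [+0.0000 +0.3793 +0.6897 +0.7931]
  T[1,:] = [+0.0000 -0.0599 +0.5227 -1.1779]
  T[2,:] = [+0.0000 +0.0309 +0.4580 -1.6508]
  T[3,:] = [+0.0000 -0.4235 -0.5382 -0.9356]
|λ(T)| sorted: 1.5790, 1.1764, 0.1348, 0.0000.
spectral radius ρ = 1.5790; 1.5790 > 1 ⇒ diverges.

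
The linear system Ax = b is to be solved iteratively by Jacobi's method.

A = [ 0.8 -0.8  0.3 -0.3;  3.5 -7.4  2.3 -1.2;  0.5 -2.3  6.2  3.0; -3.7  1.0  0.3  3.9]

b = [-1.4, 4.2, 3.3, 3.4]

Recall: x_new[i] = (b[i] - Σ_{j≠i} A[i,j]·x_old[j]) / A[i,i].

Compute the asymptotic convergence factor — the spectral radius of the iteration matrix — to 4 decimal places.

0.9485

Let D = diag(0.8, -7.4, 6.2, 3.9); L, U the strict triangles.
T_J = -D⁻¹(L+U): T[1,0] = -(3.5)/(-7.4) = +0.4730; T[1,1] = 0.
  T[0,:] = [+0.0000 +1.0000 -0.3750 +0.3750]
  T[1,:] = [+0.4730 +0.0000 +0.3108 -0.1622]
  T[2,:] = [-0.0806 +0.3710 +0.0000 -0.4839]
  T[3,:] = [+0.9487 -0.2564 -0.0769 +0.0000]
|λ(T)| sorted: 0.9485, 0.7989, 0.6025, 0.4530.
ρ = 0.9485; 0.9485 < 1 ⇒ converges.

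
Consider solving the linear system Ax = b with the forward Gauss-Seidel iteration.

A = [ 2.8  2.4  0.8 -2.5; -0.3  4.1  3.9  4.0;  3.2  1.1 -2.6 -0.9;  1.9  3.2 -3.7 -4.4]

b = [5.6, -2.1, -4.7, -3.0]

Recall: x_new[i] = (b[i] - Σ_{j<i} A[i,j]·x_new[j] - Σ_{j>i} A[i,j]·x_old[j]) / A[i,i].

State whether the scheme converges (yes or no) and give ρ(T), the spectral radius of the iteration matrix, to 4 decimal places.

Diagonal D = diag(2.8, 4.1, -2.6, -4.4); L, U strict lower/upper.
GS T = -(D+L)⁻¹U: row 0 first, T[0,1] = -(2.4)/(2.8) = -0.8571; later rows by forward substitution.
  T[0,:] = [+0.0000 -0.8571 -0.2857 +0.8929]
  T[1,:] = [+0.0000 -0.0627 -0.9721 -0.9103]
  T[2,:] = [+0.0000 -1.0815 -0.7629 +0.3676]
  T[3,:] = [+0.0000 +0.4937 -0.1888 -0.5856]
|λ(T)| sorted: 1.4686, 0.2881, 0.2881, 0.0000.
ρ(T) = max|λ| = 1.4686; 1.4686 > 1 ⇒ diverges.

no, ρ = 1.4686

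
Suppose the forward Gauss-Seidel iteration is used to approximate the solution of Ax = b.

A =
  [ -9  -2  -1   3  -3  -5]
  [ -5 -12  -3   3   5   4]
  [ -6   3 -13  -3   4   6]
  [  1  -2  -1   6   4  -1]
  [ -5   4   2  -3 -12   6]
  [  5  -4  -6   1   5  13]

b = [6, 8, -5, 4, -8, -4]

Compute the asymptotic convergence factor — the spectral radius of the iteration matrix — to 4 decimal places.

A = D + L + U where D = diag(-9, -12, -13, 6, -12, 13).
GS T = -(D+L)⁻¹U: row 0 first, T[0,3] = -(3)/(-9) = +0.3333; later rows by forward substitution.
  T[0,:] = [+0.0000  -0.2222  -0.1111  +0.3333  -0.3333  -0.5556]
  T[1,:] = [+0.0000  +0.0926  -0.2037  +0.1111  +0.5556  +0.5648]
  T[2,:] = [+0.0000  +0.1239  +0.0043  -0.3590  +0.5897  +0.8483]
  T[3,:] = [+0.0000  +0.0886  -0.0487  -0.0783  -0.3276  +0.5889]
  T[4,:] = [+0.0000  +0.1220  -0.0087  -0.1421  +0.5043  +0.9139]
  T[5,:] = [+0.0000  +0.1174  -0.0109  -0.1990  +0.4026  +0.3822]
moduli |λ_i(T)| = 1.1338, 0.3113, 0.3113, 0.1929, 0.0776, 0.0000.
ρ(T) = max|λ| = 1.1338; 1.1338 > 1, so it fails to converge.

1.1338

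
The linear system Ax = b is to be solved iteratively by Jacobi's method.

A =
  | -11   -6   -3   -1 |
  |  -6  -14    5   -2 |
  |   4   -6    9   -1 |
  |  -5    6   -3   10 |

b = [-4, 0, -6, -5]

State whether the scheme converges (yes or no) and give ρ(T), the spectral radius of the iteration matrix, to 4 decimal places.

yes, ρ = 0.8814

Let D = diag(-11, -14, 9, 10); L, U the strict triangles.
T_J = -D⁻¹(L+U): T[1,3] = -(-2)/(-14) = -0.1429; T[1,1] = 0.
  T[0,:] = [+0.0000, -0.5455, -0.2727, -0.0909]
  T[1,:] = [-0.4286, +0.0000, +0.3571, -0.1429]
  T[2,:] = [-0.4444, +0.6667, +0.0000, +0.1111]
  T[3,:] = [+0.5000, -0.6000, +0.3000, +0.0000]
|roots of det(T-λI)|: 0.8814, 0.6439, 0.3572, 0.1196.
ρ = 0.8814; 0.8814 < 1, so it converges for any x₀.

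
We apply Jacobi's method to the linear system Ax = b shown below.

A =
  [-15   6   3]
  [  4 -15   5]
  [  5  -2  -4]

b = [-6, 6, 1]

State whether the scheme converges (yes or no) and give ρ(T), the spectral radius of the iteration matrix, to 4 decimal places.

Diagonal D = diag(-15, -15, -4); L, U strict lower/upper.
Jacobi: T = -D⁻¹(L+U), T[1,2] = -(5)/(-15) = +0.3333; T[1,1] = 0.
  T[0,:] = [+0.0000, +0.4000, +0.2000]
  T[1,:] = [+0.2667, +0.0000, +0.3333]
  T[2,:] = [+1.2500, -0.5000, +0.0000]
|eigenvalues of T|: 0.6395, 0.4679, 0.4679.
ρ = 0.6395; 0.6395 < 1: convergent.

yes, ρ = 0.6395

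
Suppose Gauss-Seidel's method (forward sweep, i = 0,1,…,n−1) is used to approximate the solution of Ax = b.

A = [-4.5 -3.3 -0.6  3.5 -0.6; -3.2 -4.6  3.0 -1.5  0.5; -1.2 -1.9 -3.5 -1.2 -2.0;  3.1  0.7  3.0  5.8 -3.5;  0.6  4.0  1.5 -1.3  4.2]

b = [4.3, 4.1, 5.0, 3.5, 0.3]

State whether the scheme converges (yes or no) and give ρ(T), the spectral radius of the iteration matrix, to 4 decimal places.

no, ρ = 1.1248

Diagonal D = diag(-4.5, -4.6, -3.5, 5.8, 4.2); L, U strict lower/upper.
Gauss-Seidel: T = -(D+L)⁻¹U, row 0 first, T[0,2] = -(-0.6)/(-4.5) = -0.1333; later rows by forward substitution.
  T[0,:] = [+0.0000, -0.7333, -0.1333, +0.7778, -0.1333]
  T[1,:] = [+0.0000, +0.5101, +0.7449, -0.8671, +0.2014]
  T[2,:] = [+0.0000, -0.0255, -0.3587, -0.1388, -0.6351]
  T[3,:] = [+0.0000, +0.3436, +0.1669, -0.2393, +0.9789]
  T[4,:] = [+0.0000, -0.2656, -0.5107, +0.6903, +0.3570]
moduli |λ_i(T)| = 1.1248, 0.6704, 0.2578, 0.0727, 0.0000.
ρ(T) = max|λ| = 1.1248; 1.1248 > 1: divergent.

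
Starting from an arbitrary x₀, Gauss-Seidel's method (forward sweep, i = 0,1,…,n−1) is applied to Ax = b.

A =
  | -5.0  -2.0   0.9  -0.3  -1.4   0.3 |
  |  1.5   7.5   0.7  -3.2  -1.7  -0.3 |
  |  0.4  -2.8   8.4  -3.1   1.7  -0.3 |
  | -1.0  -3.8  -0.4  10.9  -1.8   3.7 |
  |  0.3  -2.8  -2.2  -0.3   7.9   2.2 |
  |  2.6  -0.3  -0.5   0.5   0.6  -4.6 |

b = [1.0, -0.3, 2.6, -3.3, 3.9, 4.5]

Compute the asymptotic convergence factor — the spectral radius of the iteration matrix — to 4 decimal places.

Split A = D + L + U, D = diag(-5, 7.5, 8.4, 10.9, 7.9, -4.6).
GS T = -(D+L)⁻¹U: row 0 first, T[0,4] = -(-1.4)/(-5) = -0.2800; later rows by forward substitution.
  T[0,:] = [+0.0000 -0.4000 +0.1800 -0.0600 -0.2800 +0.0600]
  T[1,:] = [+0.0000 +0.0800 -0.1293 +0.4387 +0.2827 +0.0280]
  T[2,:] = [+0.0000 +0.0457 -0.0517 +0.5181 -0.0948 +0.0422]
  T[3,:] = [+0.0000 -0.0071 -0.0305 +0.1664 +0.2345 -0.3226]
  T[4,:] = [+0.0000 +0.0560 -0.0682 +0.3084 +0.0933 -0.2713]
  T[5,:] = [+0.0000 -0.2297 +0.1036 -0.0605 -0.1287 -0.0430]
|roots of det(T-λI)|: 0.5835, 0.2561, 0.2561, 0.1681, 0.0556, 0.0000.
ρ = 0.5835; 0.5835 < 1, so it converges for any x₀.

0.5835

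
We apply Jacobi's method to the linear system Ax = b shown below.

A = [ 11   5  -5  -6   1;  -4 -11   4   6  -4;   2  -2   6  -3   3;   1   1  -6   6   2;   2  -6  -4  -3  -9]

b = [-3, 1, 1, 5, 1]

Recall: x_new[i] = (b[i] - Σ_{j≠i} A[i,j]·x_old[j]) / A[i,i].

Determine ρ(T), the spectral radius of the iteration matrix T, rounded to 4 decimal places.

Write A = D+L+U with D = diag(11, -11, 6, 6, -9).
T_J = -D⁻¹(L+U): T[1,0] = -(-4)/(-11) = -0.3636; T[1,1] = 0.
  T[0,:] = [+0.0000, -0.4545, +0.4545, +0.5455, -0.0909]
  T[1,:] = [-0.3636, +0.0000, +0.3636, +0.5455, -0.3636]
  T[2,:] = [-0.3333, +0.3333, +0.0000, +0.5000, -0.5000]
  T[3,:] = [-0.1667, -0.1667, +1.0000, +0.0000, -0.3333]
  T[4,:] = [+0.2222, -0.6667, -0.4444, -0.3333, +0.0000]
eigenvalue magnitudes: 1.1545, 0.7028, 0.4591, 0.4591, 0.2793.
ρ = 1.1545; 1.1545 > 1, so it fails to converge.

1.1545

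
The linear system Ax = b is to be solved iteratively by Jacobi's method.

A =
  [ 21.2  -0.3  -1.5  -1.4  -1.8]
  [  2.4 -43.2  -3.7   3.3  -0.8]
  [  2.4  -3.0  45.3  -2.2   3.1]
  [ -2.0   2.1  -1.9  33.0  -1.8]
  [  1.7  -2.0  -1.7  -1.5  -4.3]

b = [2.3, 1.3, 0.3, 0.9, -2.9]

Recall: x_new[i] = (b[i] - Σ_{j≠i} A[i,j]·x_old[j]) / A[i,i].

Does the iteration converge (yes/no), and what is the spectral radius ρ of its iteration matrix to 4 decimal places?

yes, ρ = 0.2645

Split A = D + L + U, D = diag(21.2, -43.2, 45.3, 33, -4.3).
Jacobi: T = -D⁻¹(L+U), T[4,3] = -(-1.5)/(-4.3) = -0.3488; T[4,4] = 0.
  T[0,:] = [+0.0000, +0.0142, +0.0708, +0.0660, +0.0849]
  T[1,:] = [+0.0556, +0.0000, -0.0856, +0.0764, -0.0185]
  T[2,:] = [-0.0530, +0.0662, +0.0000, +0.0486, -0.0684]
  T[3,:] = [+0.0606, -0.0636, +0.0576, +0.0000, +0.0545]
  T[4,:] = [+0.3953, -0.4651, -0.3953, -0.3488, +0.0000]
|roots of det(T-λI)|: 0.2645, 0.1289, 0.1289, 0.0630, 0.0134.
spectral radius ρ = 0.2645; 0.2645 < 1, so it converges for any x₀.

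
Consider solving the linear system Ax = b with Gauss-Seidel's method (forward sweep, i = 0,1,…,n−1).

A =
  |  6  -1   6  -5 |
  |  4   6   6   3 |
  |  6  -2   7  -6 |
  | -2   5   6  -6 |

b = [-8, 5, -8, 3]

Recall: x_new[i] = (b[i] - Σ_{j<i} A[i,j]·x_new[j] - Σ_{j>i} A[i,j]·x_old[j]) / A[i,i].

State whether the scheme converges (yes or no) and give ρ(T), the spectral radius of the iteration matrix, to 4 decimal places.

Diagonal D = diag(6, 6, 7, -6); L, U strict lower/upper.
GS T = -(D+L)⁻¹U: row 0 first, T[0,3] = -(-5)/(6) = +0.8333; later rows by forward substitution.
  T[0,:] = [+0.0000, +0.1667, -1.0000, +0.8333]
  T[1,:] = [+0.0000, -0.1111, -0.3333, -1.0556]
  T[2,:] = [+0.0000, -0.1746, +0.7619, -0.1587]
  T[3,:] = [+0.0000, -0.3228, +0.8175, -1.3161]
|λ(T)| sorted: 1.4678, 0.8410, 0.0386, 0.0000.
ρ(T) = max|λ| = 1.4678; 1.4678 > 1: divergent.

no, ρ = 1.4678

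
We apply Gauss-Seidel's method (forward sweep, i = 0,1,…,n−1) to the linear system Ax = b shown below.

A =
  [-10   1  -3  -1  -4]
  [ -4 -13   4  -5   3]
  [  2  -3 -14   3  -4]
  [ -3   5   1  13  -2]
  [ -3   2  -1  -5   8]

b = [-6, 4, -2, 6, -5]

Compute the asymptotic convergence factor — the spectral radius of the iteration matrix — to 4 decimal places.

0.5997

Diagonal D = diag(-10, -13, -14, 13, 8); L, U strict lower/upper.
GS T = -(D+L)⁻¹U: row 0 first, T[0,2] = -(-3)/(-10) = -0.3000; later rows by forward substitution.
  T[0,:] = [+0.0000  +0.1000  -0.3000  -0.1000  -0.4000]
  T[1,:] = [+0.0000  -0.0308  +0.4000  -0.3538  +0.3538]
  T[2,:] = [+0.0000  +0.0209  -0.1286  +0.2758  -0.4187]
  T[3,:] = [+0.0000  +0.0333  -0.2132  +0.0918  -0.0423]
  T[4,:] = [+0.0000  +0.0686  -0.3618  +0.1428  -0.3173]
|λ(T)| sorted: 0.5997, 0.1666, 0.1666, 0.0229, 0.0000.
ρ = 0.5997; 0.5997 < 1: convergent.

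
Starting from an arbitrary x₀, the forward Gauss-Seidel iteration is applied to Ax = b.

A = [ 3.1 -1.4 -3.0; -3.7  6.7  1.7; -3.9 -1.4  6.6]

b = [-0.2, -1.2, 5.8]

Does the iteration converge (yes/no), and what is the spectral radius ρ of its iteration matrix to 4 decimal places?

yes, ρ = 0.7957

Diagonal D = diag(3.1, 6.7, 6.6); L, U strict lower/upper.
T_GS = -(D+L)⁻¹U: row 0 first, T[0,1] = -(-1.4)/(3.1) = +0.4516; later rows by forward substitution.
  T[0,:] = [+0.0000, +0.4516, +0.9677]
  T[1,:] = [+0.0000, +0.2494, +0.2807]
  T[2,:] = [+0.0000, +0.3198, +0.6314]
moduli |λ_i(T)| = 0.7957, 0.0851, 0.0000.
ρ = 0.7957; 0.7957 < 1 ⇒ converges.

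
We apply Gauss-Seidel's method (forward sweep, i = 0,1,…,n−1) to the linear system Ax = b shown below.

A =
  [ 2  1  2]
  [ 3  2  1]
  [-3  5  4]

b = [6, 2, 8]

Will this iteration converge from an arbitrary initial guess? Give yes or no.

Split A = D + L + U, D = diag(2, 2, 4).
Gauss-Seidel: T = -(D+L)⁻¹U, row 0 first, T[0,2] = -(2)/(2) = -1.0000; later rows by forward substitution.
  T[0,:] = [+0.0000 -0.5000 -1.0000]
  T[1,:] = [+0.0000 +0.7500 +1.0000]
  T[2,:] = [+0.0000 -1.3125 -2.0000]
moduli |λ_i(T)| = 1.3853, 0.1353, 0.0000.
ρ(T) = max|λ| = 1.3853; 1.3853 > 1, so it fails to converge.

no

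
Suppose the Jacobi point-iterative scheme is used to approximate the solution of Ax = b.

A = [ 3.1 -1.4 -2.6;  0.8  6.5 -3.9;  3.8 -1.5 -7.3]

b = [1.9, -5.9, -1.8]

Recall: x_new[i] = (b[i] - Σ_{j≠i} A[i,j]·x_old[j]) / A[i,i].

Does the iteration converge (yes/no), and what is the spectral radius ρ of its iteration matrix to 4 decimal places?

Write A = D+L+U with D = diag(3.1, 6.5, -7.3).
Jacobi: T = -D⁻¹(L+U), T[2,0] = -(3.8)/(-7.3) = +0.5205; T[2,2] = 0.
  T[0,:] = [+0.0000  +0.4516  +0.8387]
  T[1,:] = [-0.1231  +0.0000  +0.6000]
  T[2,:] = [+0.5205  -0.2055  +0.0000]
|roots of det(T-λI)|: 0.6997, 0.4816, 0.4816.
spectral radius ρ = 0.6997; 0.6997 < 1, so it converges for any x₀.

yes, ρ = 0.6997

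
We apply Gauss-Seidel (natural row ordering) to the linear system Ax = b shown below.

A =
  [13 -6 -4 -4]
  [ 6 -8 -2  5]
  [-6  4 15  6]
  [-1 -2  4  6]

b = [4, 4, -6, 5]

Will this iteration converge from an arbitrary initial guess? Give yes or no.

yes

Diagonal D = diag(13, -8, 15, 6); L, U strict lower/upper.
Gauss-Seidel: T = -(D+L)⁻¹U, row 0 first, T[0,3] = -(-4)/(13) = +0.3077; later rows by forward substitution.
  T[0,:] = [+0.0000 +0.4615 +0.3077 +0.3077]
  T[1,:] = [+0.0000 +0.3462 -0.0192 +0.8558]
  T[2,:] = [+0.0000 +0.0923 +0.1282 -0.5051]
  T[3,:] = [+0.0000 +0.1308 -0.0406 +0.6733]
|eigenvalues of T|: 0.8974, 0.2092, 0.0410, 0.0000.
ρ(T) = max|λ| = 0.8974; 0.8974 < 1 ⇒ converges.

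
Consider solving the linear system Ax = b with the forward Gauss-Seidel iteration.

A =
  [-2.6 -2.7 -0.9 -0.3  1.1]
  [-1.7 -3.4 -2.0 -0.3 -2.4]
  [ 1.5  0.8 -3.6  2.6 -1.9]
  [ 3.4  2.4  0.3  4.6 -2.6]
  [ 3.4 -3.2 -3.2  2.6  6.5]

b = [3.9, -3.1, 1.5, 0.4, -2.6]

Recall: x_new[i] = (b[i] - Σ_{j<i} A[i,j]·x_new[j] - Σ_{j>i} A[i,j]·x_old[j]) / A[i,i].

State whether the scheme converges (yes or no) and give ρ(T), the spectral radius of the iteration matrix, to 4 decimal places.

no, ρ = 1.6372

Split A = D + L + U, D = diag(-2.6, -3.4, -3.6, 4.6, 6.5).
T_GS = -(D+L)⁻¹U: row 0 first, T[0,3] = -(-0.3)/(-2.6) = -0.1154; later rows by forward substitution.
  T[0,:] = [+0.0000, -1.0385, -0.3462, -0.1154, +0.4231]
  T[1,:] = [+0.0000, +0.5192, -0.4152, -0.0305, -0.9174]
  T[2,:] = [+0.0000, -0.3173, -0.2365, +0.6674, -0.5554]
  T[3,:] = [+0.0000, +0.5173, +0.4879, +0.0577, +0.7674]
  T[4,:] = [+0.0000, +0.4357, -0.3349, +0.3508, -1.2533]
|roots of det(T-λI)|: 1.6372, 0.6024, 0.6024, 0.2196, 0.0000.
spectral radius ρ = 1.6372; 1.6372 > 1 ⇒ diverges.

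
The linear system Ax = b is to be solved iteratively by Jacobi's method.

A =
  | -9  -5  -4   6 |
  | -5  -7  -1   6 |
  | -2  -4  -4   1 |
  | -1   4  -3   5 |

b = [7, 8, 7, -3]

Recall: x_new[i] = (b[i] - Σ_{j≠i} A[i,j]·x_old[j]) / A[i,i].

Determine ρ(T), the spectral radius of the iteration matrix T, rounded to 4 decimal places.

1.1723

Diagonal D = diag(-9, -7, -4, 5); L, U strict lower/upper.
Jacobi T = -D⁻¹(L+U): T[2,0] = -(-2)/(-4) = -0.5000; T[2,2] = 0.
  T[0,:] = [+0.0000  -0.5556  -0.4444  +0.6667]
  T[1,:] = [-0.7143  +0.0000  -0.1429  +0.8571]
  T[2,:] = [-0.5000  -1.0000  +0.0000  +0.2500]
  T[3,:] = [+0.2000  -0.8000  +0.6000  +0.0000]
|λ(T)| sorted: 1.1723, 0.8196, 0.8196, 0.6107.
ρ(T) = max|λ| = 1.1723; 1.1723 > 1: divergent.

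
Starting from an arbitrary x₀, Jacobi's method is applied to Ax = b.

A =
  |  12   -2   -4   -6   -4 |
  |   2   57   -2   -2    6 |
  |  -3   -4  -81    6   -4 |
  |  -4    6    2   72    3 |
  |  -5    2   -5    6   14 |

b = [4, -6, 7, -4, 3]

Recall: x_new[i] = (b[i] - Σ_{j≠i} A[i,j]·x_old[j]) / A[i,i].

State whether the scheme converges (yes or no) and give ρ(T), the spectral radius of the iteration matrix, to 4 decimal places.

yes, ρ = 0.4720

A = D + L + U where D = diag(12, 57, -81, 72, 14).
T_J = -D⁻¹(L+U): T[1,3] = -(-2)/(57) = +0.0351; T[1,1] = 0.
  T[0,:] = [+0.0000  +0.1667  +0.3333  +0.5000  +0.3333]
  T[1,:] = [-0.0351  +0.0000  +0.0351  +0.0351  -0.1053]
  T[2,:] = [-0.0370  -0.0494  +0.0000  +0.0741  -0.0494]
  T[3,:] = [+0.0556  -0.0833  -0.0278  +0.0000  -0.0417]
  T[4,:] = [+0.3571  -0.1429  +0.3571  -0.4286  +0.0000]
|eigenvalues of T|: 0.4720, 0.2906, 0.1622, 0.1622, 0.0506.
ρ(T) = max|λ| = 0.4720; 0.4720 < 1, so it converges for any x₀.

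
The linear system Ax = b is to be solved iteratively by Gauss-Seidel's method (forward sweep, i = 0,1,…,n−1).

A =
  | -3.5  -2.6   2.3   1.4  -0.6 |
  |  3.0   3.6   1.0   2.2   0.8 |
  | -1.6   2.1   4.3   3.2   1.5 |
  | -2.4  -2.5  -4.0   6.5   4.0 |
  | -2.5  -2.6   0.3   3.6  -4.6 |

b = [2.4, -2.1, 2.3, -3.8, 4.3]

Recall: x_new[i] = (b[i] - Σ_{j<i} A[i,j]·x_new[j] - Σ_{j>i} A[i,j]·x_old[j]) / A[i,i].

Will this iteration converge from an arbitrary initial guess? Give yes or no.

A = D + L + U where D = diag(-3.5, 3.6, 4.3, 6.5, -4.6).
Gauss-Seidel: T = -(D+L)⁻¹U, row 0 first, T[0,2] = -(2.3)/(-3.5) = +0.6571; later rows by forward substitution.
  T[0,:] = [+0.0000 -0.7429 +0.6571 +0.4000 -0.1714]
  T[1,:] = [+0.0000 +0.6190 -0.8254 -0.9444 -0.0794]
  T[2,:] = [+0.0000 -0.5787 +0.6476 -0.1341 -0.3739]
  T[3,:] = [+0.0000 -0.3923 +0.3237 -0.2981 -0.9393]
  T[4,:] = [+0.0000 -0.2910 +0.4050 +0.0744 -0.6214]
eigenvalue magnitudes: 1.3522, 0.6426, 0.4845, 0.1220, 0.0000.
ρ(T) = max|λ| = 1.3522; 1.3522 > 1 ⇒ diverges.

no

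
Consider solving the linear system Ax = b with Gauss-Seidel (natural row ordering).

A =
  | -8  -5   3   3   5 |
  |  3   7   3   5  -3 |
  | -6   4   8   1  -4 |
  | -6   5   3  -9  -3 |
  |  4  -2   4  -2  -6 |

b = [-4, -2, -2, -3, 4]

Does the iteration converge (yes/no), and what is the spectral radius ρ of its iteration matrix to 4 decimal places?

A = D + L + U where D = diag(-8, 7, 8, -9, -6).
GS T = -(D+L)⁻¹U: row 0 first, T[0,3] = -(3)/(-8) = +0.3750; later rows by forward substitution.
  T[0,:] = [+0.0000  -0.6250  +0.3750  +0.3750  +0.6250]
  T[1,:] = [+0.0000  +0.2679  -0.5893  -0.8750  +0.1607]
  T[2,:] = [+0.0000  -0.6027  +0.5759  +0.5938  +0.8884]
  T[3,:] = [+0.0000  +0.3646  -0.3854  -0.5382  -0.3646]
  T[4,:] = [+0.0000  -1.0293  +0.9588  +1.1169  +1.0769]
|roots of det(T-λI)|: 1.4615, 0.2427, 0.2427, 0.0864, 0.0000.
ρ = 1.4615; 1.4615 > 1, so it fails to converge.

no, ρ = 1.4615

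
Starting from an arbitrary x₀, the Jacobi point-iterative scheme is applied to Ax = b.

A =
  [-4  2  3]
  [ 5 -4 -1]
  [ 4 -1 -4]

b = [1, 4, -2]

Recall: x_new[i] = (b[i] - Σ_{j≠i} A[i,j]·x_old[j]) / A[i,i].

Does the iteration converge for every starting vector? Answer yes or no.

no

Let D = diag(-4, -4, -4); L, U the strict triangles.
Jacobi: T = -D⁻¹(L+U), T[0,1] = -(2)/(-4) = +0.5000; T[0,0] = 0.
  T[0,:] = [+0.0000 +0.5000 +0.7500]
  T[1,:] = [+1.2500 +0.0000 -0.2500]
  T[2,:] = [+1.0000 -0.2500 +0.0000]
moduli |λ_i(T)| = 1.3085, 1.0459, 0.2626.
ρ = 1.3085; 1.3085 > 1, so it fails to converge.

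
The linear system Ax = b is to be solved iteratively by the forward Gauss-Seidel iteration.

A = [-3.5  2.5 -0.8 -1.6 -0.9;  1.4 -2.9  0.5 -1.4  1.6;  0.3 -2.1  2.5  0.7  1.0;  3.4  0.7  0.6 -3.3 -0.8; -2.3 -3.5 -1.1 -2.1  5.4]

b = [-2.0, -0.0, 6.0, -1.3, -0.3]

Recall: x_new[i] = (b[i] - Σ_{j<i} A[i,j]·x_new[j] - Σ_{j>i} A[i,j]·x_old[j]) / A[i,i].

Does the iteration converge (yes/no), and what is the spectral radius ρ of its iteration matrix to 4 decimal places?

no, ρ = 1.1273

Split A = D + L + U, D = diag(-3.5, -2.9, 2.5, -3.3, 5.4).
GS T = -(D+L)⁻¹U: row 0 first, T[0,2] = -(-0.8)/(-3.5) = -0.2286; later rows by forward substitution.
  T[0,:] = [+0.0000 +0.7143 -0.2286 -0.4571 -0.2571]
  T[1,:] = [+0.0000 +0.3448 +0.0621 -0.7034 +0.4276]
  T[2,:] = [+0.0000 +0.2039 +0.0796 -0.8160 -0.0100]
  T[3,:] = [+0.0000 +0.8462 -0.2079 -0.7686 -0.4185]
  T[4,:] = [+0.0000 +0.8983 -0.1218 -1.1158 +0.0028]
|λ(T)| sorted: 1.1273, 0.5099, 0.2514, 0.0246, 0.0000.
ρ(T) = max|λ| = 1.1273; 1.1273 > 1 ⇒ diverges.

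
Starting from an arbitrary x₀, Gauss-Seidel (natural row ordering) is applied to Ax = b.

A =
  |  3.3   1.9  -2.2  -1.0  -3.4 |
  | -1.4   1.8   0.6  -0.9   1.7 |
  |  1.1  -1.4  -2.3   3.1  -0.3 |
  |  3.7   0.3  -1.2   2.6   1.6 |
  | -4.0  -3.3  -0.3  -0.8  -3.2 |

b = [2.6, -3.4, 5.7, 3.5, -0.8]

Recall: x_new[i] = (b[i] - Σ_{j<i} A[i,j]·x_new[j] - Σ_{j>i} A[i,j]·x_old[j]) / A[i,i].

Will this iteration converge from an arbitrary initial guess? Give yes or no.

Diagonal D = diag(3.3, 1.8, -2.3, 2.6, -3.2); L, U strict lower/upper.
GS T = -(D+L)⁻¹U: row 0 first, T[0,4] = -(-3.4)/(3.3) = +1.0303; later rows by forward substitution.
  T[0,:] = [+0.0000 -0.5758 +0.6667 +0.3030 +1.0303]
  T[1,:] = [+0.0000 -0.4478 +0.1852 +0.7357 -0.1431]
  T[2,:] = [+0.0000 -0.0028 +0.2061 +1.0449 +0.4494]
  T[3,:] = [+0.0000 +0.8697 -0.8750 -0.0338 -1.8576]
  T[4,:] = [+0.0000 +0.9643 -0.8249 -1.2270 -0.7180]
|roots of det(T-λI)|: 1.5653, 1.1123, 0.3381, 0.3381, 0.0000.
ρ = 1.5653; 1.5653 > 1, so it fails to converge.

no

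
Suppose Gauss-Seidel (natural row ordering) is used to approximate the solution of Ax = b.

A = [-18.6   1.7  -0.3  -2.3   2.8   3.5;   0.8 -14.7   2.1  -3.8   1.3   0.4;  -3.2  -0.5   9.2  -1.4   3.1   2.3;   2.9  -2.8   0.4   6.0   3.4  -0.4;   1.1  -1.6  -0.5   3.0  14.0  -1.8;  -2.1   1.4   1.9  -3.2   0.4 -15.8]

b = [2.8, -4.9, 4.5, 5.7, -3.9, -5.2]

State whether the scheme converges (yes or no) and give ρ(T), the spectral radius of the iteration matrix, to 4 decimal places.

yes, ρ = 0.2182

Split A = D + L + U, D = diag(-18.6, -14.7, 9.2, 6, 14, -15.8).
Gauss-Seidel: T = -(D+L)⁻¹U, row 0 first, T[0,5] = -(3.5)/(-18.6) = +0.1882; later rows by forward substitution.
  T[0,:] = [+0.0000  +0.0914  -0.0161  -0.1237  +0.1505  +0.1882]
  T[1,:] = [+0.0000  +0.0050  +0.1420  -0.2652  +0.0966  +0.0375]
  T[2,:] = [+0.0000  +0.0321  +0.0021  +0.0947  -0.2793  -0.1825]
  T[3,:] = [+0.0000  -0.0440  +0.0739  -0.0703  -0.5757  +0.0054]
  T[4,:] = [+0.0000  +0.0040  +0.0017  -0.0021  +0.1126  +0.1104]
  T[5,:] = [+0.0000  +0.0012  +0.0001  +0.0185  +0.0744  -0.0419]
|eigenvalues of T|: 0.2182, 0.1345, 0.0907, 0.0907, 0.0797, 0.0000.
ρ = 0.2182; 0.2182 < 1: convergent.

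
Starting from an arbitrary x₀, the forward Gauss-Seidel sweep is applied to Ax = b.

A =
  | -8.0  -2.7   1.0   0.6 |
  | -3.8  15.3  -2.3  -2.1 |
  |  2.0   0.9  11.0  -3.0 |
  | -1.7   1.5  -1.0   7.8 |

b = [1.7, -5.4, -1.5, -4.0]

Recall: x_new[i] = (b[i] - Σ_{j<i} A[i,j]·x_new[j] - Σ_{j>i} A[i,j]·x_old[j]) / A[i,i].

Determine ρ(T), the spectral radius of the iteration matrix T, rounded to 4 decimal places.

Let D = diag(-8, 15.3, 11, 7.8); L, U the strict triangles.
T_GS = -(D+L)⁻¹U: row 0 first, T[0,1] = -(-2.7)/(-8) = -0.3375; later rows by forward substitution.
  T[0,:] = [+0.0000 -0.3375 +0.1250 +0.0750]
  T[1,:] = [+0.0000 -0.0838 +0.1814 +0.1559]
  T[2,:] = [+0.0000 +0.0682 -0.0376 +0.2463]
  T[3,:] = [+0.0000 -0.0487 -0.0125 +0.0180]
|λ(T)| sorted: 0.1905, 0.1258, 0.1258, 0.0000.
spectral radius ρ = 0.1905; 0.1905 < 1 ⇒ converges.

0.1905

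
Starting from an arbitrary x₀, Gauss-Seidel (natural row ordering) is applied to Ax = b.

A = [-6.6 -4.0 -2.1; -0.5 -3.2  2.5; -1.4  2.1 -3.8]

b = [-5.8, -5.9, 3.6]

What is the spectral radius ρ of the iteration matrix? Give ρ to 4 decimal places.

0.8713

Split A = D + L + U, D = diag(-6.6, -3.2, -3.8).
Gauss-Seidel: T = -(D+L)⁻¹U, row 0 first, T[0,1] = -(-4)/(-6.6) = -0.6061; later rows by forward substitution.
  T[0,:] = [+0.0000, -0.6061, -0.3182]
  T[1,:] = [+0.0000, +0.0947, +0.8310]
  T[2,:] = [+0.0000, +0.2756, +0.5764]
moduli |λ_i(T)| = 0.8713, 0.2002, 0.0000.
spectral radius ρ = 0.8713; 0.8713 < 1, so it converges for any x₀.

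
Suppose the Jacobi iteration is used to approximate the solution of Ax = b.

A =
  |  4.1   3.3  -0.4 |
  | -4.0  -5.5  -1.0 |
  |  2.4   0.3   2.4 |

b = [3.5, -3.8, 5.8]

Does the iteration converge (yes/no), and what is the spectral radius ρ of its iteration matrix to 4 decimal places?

A = D + L + U where D = diag(4.1, -5.5, 2.4).
Jacobi T = -D⁻¹(L+U): T[0,2] = -(-0.4)/(4.1) = +0.0976; T[0,0] = 0.
  T[0,:] = [+0.0000  -0.8049  +0.0976]
  T[1,:] = [-0.7273  +0.0000  -0.1818]
  T[2,:] = [-1.0000  -0.1250  +0.0000]
eigenvalue magnitudes: 0.8231, 0.4603, 0.3628.
ρ(T) = max|λ| = 0.8231; 0.8231 < 1, so it converges for any x₀.

yes, ρ = 0.8231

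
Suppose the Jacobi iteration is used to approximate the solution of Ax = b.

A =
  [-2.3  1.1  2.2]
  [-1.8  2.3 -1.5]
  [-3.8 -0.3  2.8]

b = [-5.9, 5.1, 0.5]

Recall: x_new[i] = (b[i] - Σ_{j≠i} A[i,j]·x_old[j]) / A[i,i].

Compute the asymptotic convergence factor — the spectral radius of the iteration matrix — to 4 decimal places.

1.4459

Split A = D + L + U, D = diag(-2.3, 2.3, 2.8).
Jacobi T = -D⁻¹(L+U): T[0,1] = -(1.1)/(-2.3) = +0.4783; T[0,0] = 0.
  T[0,:] = [+0.0000  +0.4783  +0.9565]
  T[1,:] = [+0.7826  +0.0000  +0.6522]
  T[2,:] = [+1.3571  +0.1071  +0.0000]
|eigenvalues of T|: 1.4459, 1.1405, 0.3053.
ρ = 1.4459; 1.4459 > 1 ⇒ diverges.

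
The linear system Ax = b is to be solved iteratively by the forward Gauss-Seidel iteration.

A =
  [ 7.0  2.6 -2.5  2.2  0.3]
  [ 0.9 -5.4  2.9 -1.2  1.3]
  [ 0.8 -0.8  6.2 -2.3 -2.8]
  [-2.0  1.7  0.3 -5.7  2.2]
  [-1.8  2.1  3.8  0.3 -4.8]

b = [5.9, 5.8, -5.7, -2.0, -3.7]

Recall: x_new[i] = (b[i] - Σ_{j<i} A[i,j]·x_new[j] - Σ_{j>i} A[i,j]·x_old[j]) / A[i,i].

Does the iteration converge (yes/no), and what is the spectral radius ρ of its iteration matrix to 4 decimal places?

yes, ρ = 0.9461

A = D + L + U where D = diag(7, -5.4, 6.2, -5.7, -4.8).
GS T = -(D+L)⁻¹U: row 0 first, T[0,4] = -(0.3)/(7) = -0.0429; later rows by forward substitution.
  T[0,:] = [+0.0000 -0.3714 +0.3571 -0.3143 -0.0429]
  T[1,:] = [+0.0000 -0.0619 +0.5966 -0.2746 +0.2336]
  T[2,:] = [+0.0000 +0.0399 +0.0309 +0.3761 +0.4873]
  T[3,:] = [+0.0000 +0.1140 +0.0542 +0.0482 +0.4963]
  T[4,:] = [+0.0000 +0.1509 +0.1549 +0.2985 +0.5351]
|eigenvalues of T|: 0.9461, 0.2625, 0.2625, 0.1643, 0.0000.
ρ(T) = max|λ| = 0.9461; 0.9461 < 1, so it converges for any x₀.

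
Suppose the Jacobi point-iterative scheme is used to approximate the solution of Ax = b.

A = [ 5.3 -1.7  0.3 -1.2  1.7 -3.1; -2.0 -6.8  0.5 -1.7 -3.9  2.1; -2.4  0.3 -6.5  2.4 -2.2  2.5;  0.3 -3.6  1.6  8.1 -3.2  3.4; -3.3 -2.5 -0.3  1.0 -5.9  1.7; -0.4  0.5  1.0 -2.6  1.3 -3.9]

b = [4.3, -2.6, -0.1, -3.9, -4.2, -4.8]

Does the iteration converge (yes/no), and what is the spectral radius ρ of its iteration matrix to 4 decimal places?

no, ρ = 1.1707

Let D = diag(5.3, -6.8, -6.5, 8.1, -5.9, -3.9); L, U the strict triangles.
Jacobi T = -D⁻¹(L+U): T[2,1] = -(0.3)/(-6.5) = +0.0462; T[2,2] = 0.
  T[0,:] = [+0.0000  +0.3208  -0.0566  +0.2264  -0.3208  +0.5849]
  T[1,:] = [-0.2941  +0.0000  +0.0735  -0.2500  -0.5735  +0.3088]
  T[2,:] = [-0.3692  +0.0462  +0.0000  +0.3692  -0.3385  +0.3846]
  T[3,:] = [-0.0370  +0.4444  -0.1975  +0.0000  +0.3951  -0.4198]
  T[4,:] = [-0.5593  -0.4237  -0.0508  +0.1695  +0.0000  +0.2881]
  T[5,:] = [-0.1026  +0.1282  +0.2564  -0.6667  +0.3333  +0.0000]
|λ(T)| sorted: 1.1707, 0.5387, 0.5387, 0.5172, 0.5172, 0.2504.
ρ(T) = max|λ| = 1.1707; 1.1707 > 1, so it fails to converge.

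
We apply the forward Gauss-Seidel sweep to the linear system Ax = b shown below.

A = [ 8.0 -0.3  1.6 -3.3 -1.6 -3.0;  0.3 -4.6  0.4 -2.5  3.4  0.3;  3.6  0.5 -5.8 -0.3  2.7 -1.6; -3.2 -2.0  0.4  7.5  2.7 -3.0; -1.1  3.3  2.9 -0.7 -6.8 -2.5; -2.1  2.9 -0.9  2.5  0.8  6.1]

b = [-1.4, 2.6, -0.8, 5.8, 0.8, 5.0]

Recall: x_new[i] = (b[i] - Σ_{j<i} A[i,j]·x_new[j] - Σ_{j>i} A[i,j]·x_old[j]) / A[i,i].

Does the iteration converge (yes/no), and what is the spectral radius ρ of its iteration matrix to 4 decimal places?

Let D = diag(8, -4.6, -5.8, 7.5, -6.8, 6.1); L, U the strict triangles.
GS T = -(D+L)⁻¹U: row 0 first, T[0,1] = -(-0.3)/(8) = +0.0375; later rows by forward substitution.
  T[0,:] = [+0.0000 +0.0375 -0.2000 +0.4125 +0.2000 +0.3750]
  T[1,:] = [+0.0000 +0.0024 +0.0739 -0.5166 +0.7522 +0.0897]
  T[2,:] = [+0.0000 +0.0235 -0.1178 +0.1598 +0.6545 -0.0354]
  T[3,:] = [+0.0000 +0.0154 -0.0593 +0.0297 -0.1090 +0.5858]
  T[4,:] = [+0.0000 +0.0036 +0.0241 -0.2523 +0.6230 -0.4602]
  T[5,:] = [+0.0000 +0.0084 -0.1002 +0.4321 -0.2292 -0.0985]
|roots of det(T-λI)|: 0.9491, 0.5622, 0.1013, 0.1013, 0.0014, 0.0000.
ρ = 0.9491; 0.9491 < 1: convergent.

yes, ρ = 0.9491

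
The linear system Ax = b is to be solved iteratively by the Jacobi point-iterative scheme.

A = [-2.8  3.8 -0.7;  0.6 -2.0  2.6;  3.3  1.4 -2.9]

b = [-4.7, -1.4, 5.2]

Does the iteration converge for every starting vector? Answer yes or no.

Let D = diag(-2.8, -2, -2.9); L, U the strict triangles.
Jacobi T = -D⁻¹(L+U): T[0,1] = -(3.8)/(-2.8) = +1.3571; T[0,0] = 0.
  T[0,:] = [+0.0000  +1.3571  -0.2500]
  T[1,:] = [+0.3000  +0.0000  +1.3000]
  T[2,:] = [+1.1379  +0.4828  +0.0000]
|eigenvalues of T|: 1.4519, 1.1653, 1.1653.
ρ(T) = max|λ| = 1.4519; 1.4519 > 1: divergent.

no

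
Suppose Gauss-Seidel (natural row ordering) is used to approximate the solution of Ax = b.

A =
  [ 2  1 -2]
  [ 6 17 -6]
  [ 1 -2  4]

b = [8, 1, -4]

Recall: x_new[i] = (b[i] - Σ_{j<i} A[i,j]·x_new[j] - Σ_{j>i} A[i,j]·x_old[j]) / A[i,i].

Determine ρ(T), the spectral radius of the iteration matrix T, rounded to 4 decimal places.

Write A = D+L+U with D = diag(2, 17, 4).
T_GS = -(D+L)⁻¹U: row 0 first, T[0,1] = -(1)/(2) = -0.5000; later rows by forward substitution.
  T[0,:] = [+0.0000 -0.5000 +1.0000]
  T[1,:] = [+0.0000 +0.1765 -0.0000]
  T[2,:] = [+0.0000 +0.2132 -0.2500]
moduli |λ_i(T)| = 0.2500, 0.1765, 0.0000.
ρ(T) = max|λ| = 0.2500; 0.2500 < 1, so it converges for any x₀.

0.2500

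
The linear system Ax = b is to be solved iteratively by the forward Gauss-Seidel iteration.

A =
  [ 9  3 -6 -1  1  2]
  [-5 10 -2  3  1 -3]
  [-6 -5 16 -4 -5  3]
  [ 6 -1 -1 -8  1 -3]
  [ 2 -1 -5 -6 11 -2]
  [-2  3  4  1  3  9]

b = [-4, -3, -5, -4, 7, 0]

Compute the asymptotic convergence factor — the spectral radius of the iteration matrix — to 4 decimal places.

0.8676

A = D + L + U where D = diag(9, 10, 16, -8, 11, 9).
T_GS = -(D+L)⁻¹U: row 0 first, T[0,4] = -(1)/(9) = -0.1111; later rows by forward substitution.
  T[0,:] = [+0.0000  -0.3333  +0.6667  +0.1111  -0.1111  -0.2222]
  T[1,:] = [+0.0000  -0.1667  +0.5333  -0.2444  -0.1556  +0.1889]
  T[2,:] = [+0.0000  -0.1771  +0.4167  +0.2153  +0.2222  -0.2118]
  T[3,:] = [+0.0000  -0.2070  +0.3812  +0.0870  +0.0333  -0.5388]
  T[4,:] = [+0.0000  -0.1480  +0.3246  +0.1029  +0.1253  -0.1508]
  T[5,:] = [+0.0000  +0.1325  -0.3654  -0.0335  -0.1171  +0.0919]
eigenvalue magnitudes: 0.8676, 0.2330, 0.1331, 0.1331, 0.0235, 0.0000.
ρ(T) = max|λ| = 0.8676; 0.8676 < 1 ⇒ converges.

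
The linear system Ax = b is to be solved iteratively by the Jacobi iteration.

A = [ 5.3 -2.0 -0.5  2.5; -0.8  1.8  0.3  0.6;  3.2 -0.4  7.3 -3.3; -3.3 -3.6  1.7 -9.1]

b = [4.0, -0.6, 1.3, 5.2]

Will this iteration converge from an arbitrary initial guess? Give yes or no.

Split A = D + L + U, D = diag(5.3, 1.8, 7.3, -9.1).
T_J = -D⁻¹(L+U): T[3,1] = -(-3.6)/(-9.1) = -0.3956; T[3,3] = 0.
  T[0,:] = [+0.0000, +0.3774, +0.0943, -0.4717]
  T[1,:] = [+0.4444, +0.0000, -0.1667, -0.3333]
  T[2,:] = [-0.4384, +0.0548, +0.0000, +0.4521]
  T[3,:] = [-0.3626, -0.3956, +0.1868, +0.0000]
|roots of det(T-λI)|: 0.8751, 0.4116, 0.4116, 0.1219.
ρ = 0.8751; 0.8751 < 1: convergent.

yes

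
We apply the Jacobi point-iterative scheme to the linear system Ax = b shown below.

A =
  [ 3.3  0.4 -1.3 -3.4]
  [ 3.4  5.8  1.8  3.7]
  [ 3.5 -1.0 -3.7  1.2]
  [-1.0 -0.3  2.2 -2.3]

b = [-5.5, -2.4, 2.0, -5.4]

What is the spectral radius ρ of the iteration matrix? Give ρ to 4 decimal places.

1.2537

Write A = D+L+U with D = diag(3.3, 5.8, -3.7, -2.3).
Jacobi: T = -D⁻¹(L+U), T[2,1] = -(-1)/(-3.7) = -0.2703; T[2,2] = 0.
  T[0,:] = [+0.0000, -0.1212, +0.3939, +1.0303]
  T[1,:] = [-0.5862, +0.0000, -0.3103, -0.6379]
  T[2,:] = [+0.9459, -0.2703, +0.0000, +0.3243]
  T[3,:] = [-0.4348, -0.1304, +0.9565, +0.0000]
moduli |λ_i(T)| = 1.2537, 0.9411, 0.9411, 0.2027.
ρ = 1.2537; 1.2537 > 1 ⇒ diverges.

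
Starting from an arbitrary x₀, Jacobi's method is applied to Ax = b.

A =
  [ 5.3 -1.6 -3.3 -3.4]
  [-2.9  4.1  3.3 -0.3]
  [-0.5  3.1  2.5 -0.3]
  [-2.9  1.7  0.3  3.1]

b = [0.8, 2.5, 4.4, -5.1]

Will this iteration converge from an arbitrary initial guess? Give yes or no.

no

Write A = D+L+U with D = diag(5.3, 4.1, 2.5, 3.1).
Jacobi T = -D⁻¹(L+U): T[2,0] = -(-0.5)/(2.5) = +0.2000; T[2,2] = 0.
  T[0,:] = [+0.0000  +0.3019  +0.6226  +0.6415]
  T[1,:] = [+0.7073  +0.0000  -0.8049  +0.0732]
  T[2,:] = [+0.2000  -1.2400  +0.0000  +0.1200]
  T[3,:] = [+0.9355  -0.5484  -0.0968  +0.0000]
moduli |λ_i(T)| = 1.4453, 0.9899, 0.9899, 0.4165.
ρ = 1.4453; 1.4453 > 1, so it fails to converge.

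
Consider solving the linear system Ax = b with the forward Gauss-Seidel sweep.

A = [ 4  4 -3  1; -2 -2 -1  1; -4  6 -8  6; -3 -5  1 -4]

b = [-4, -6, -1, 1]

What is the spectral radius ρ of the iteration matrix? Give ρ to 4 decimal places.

1.2472

Diagonal D = diag(4, -2, -8, -4); L, U strict lower/upper.
T_GS = -(D+L)⁻¹U: row 0 first, T[0,1] = -(4)/(4) = -1.0000; later rows by forward substitution.
  T[0,:] = [+0.0000  -1.0000  +0.7500  -0.2500]
  T[1,:] = [+0.0000  +1.0000  -1.2500  +0.7500]
  T[2,:] = [+0.0000  +1.2500  -1.3125  +1.4375]
  T[3,:] = [+0.0000  -0.1875  +0.6719  -0.3906]
eigenvalue magnitudes: 1.2472, 0.4749, 0.4749, 0.0000.
ρ(T) = max|λ| = 1.2472; 1.2472 > 1, so it fails to converge.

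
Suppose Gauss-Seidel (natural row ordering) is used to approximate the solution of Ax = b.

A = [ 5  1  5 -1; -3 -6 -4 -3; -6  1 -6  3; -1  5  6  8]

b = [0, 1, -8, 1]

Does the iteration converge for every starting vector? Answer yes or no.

A = D + L + U where D = diag(5, -6, -6, 8).
T_GS = -(D+L)⁻¹U: row 0 first, T[0,3] = -(-1)/(5) = +0.2000; later rows by forward substitution.
  T[0,:] = [+0.0000  -0.2000  -1.0000  +0.2000]
  T[1,:] = [+0.0000  +0.1000  -0.1667  -0.6000]
  T[2,:] = [+0.0000  +0.2167  +0.9722  +0.2000]
  T[3,:] = [+0.0000  -0.2500  -0.7500  +0.2500]
|λ(T)| sorted: 0.8738, 0.4261, 0.0224, 0.0000.
ρ(T) = max|λ| = 0.8738; 0.8738 < 1, so it converges for any x₀.

yes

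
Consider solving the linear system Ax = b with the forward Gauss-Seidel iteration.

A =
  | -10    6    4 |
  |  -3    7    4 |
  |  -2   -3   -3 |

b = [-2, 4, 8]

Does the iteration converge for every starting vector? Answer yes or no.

yes

A = D + L + U where D = diag(-10, 7, -3).
Gauss-Seidel: T = -(D+L)⁻¹U, row 0 first, T[0,2] = -(4)/(-10) = +0.4000; later rows by forward substitution.
  T[0,:] = [+0.0000 +0.6000 +0.4000]
  T[1,:] = [+0.0000 +0.2571 -0.4000]
  T[2,:] = [+0.0000 -0.6571 +0.1333]
eigenvalue magnitudes: 0.7117, 0.3212, 0.0000.
ρ = 0.7117; 0.7117 < 1, so it converges for any x₀.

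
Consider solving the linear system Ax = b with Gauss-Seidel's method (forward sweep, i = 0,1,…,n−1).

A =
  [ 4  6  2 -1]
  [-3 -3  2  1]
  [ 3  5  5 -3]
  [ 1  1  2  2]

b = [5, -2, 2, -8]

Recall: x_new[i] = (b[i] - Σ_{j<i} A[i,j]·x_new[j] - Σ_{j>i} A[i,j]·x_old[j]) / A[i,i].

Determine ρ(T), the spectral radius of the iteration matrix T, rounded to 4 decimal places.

A = D + L + U where D = diag(4, -3, 5, 2).
GS T = -(D+L)⁻¹U: row 0 first, T[0,3] = -(-1)/(4) = +0.2500; later rows by forward substitution.
  T[0,:] = [+0.0000 -1.5000 -0.5000 +0.2500]
  T[1,:] = [+0.0000 +1.5000 +1.1667 +0.0833]
  T[2,:] = [+0.0000 -0.6000 -0.8667 +0.3667]
  T[3,:] = [+0.0000 +0.6000 +0.5333 -0.5333]
|roots of det(T-λI)|: 1.2445, 0.8662, 0.2783, 0.0000.
ρ(T) = max|λ| = 1.2445; 1.2445 > 1: divergent.

1.2445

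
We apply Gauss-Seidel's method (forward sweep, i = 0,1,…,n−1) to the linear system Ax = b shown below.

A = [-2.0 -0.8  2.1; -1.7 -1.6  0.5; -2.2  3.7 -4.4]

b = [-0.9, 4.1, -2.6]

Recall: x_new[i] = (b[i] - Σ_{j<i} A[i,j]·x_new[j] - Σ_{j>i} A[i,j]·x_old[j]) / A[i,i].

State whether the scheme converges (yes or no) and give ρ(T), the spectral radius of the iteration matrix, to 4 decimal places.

A = D + L + U where D = diag(-2, -1.6, -4.4).
Gauss-Seidel: T = -(D+L)⁻¹U, row 0 first, T[0,2] = -(2.1)/(-2) = +1.0500; later rows by forward substitution.
  T[0,:] = [+0.0000 -0.4000 +1.0500]
  T[1,:] = [+0.0000 +0.4250 -0.8031]
  T[2,:] = [+0.0000 +0.5574 -1.2004]
|roots of det(T-λI)|: 0.8490, 0.0736, 0.0000.
ρ = 0.8490; 0.8490 < 1, so it converges for any x₀.

yes, ρ = 0.8490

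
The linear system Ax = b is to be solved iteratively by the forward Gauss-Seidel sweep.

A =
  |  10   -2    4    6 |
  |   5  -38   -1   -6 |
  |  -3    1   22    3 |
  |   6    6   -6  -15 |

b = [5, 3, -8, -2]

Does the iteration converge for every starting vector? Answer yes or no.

yes

Write A = D+L+U with D = diag(10, -38, 22, -15).
T_GS = -(D+L)⁻¹U: row 0 first, T[0,1] = -(-2)/(10) = +0.2000; later rows by forward substitution.
  T[0,:] = [+0.0000 +0.2000 -0.4000 -0.6000]
  T[1,:] = [+0.0000 +0.0263 -0.0789 -0.2368]
  T[2,:] = [+0.0000 +0.0261 -0.0510 -0.2074]
  T[3,:] = [+0.0000 +0.0801 -0.1712 -0.2518]
moduli |λ_i(T)| = 0.3049, 0.0481, 0.0196, 0.0000.
ρ(T) = max|λ| = 0.3049; 0.3049 < 1, so it converges for any x₀.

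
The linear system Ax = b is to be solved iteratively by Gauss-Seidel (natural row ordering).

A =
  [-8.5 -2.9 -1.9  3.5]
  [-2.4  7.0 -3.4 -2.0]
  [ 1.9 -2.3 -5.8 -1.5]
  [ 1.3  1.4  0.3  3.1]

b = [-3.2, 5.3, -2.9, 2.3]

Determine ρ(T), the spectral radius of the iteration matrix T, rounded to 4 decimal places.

0.6288

Diagonal D = diag(-8.5, 7, -5.8, 3.1); L, U strict lower/upper.
GS T = -(D+L)⁻¹U: row 0 first, T[0,1] = -(-2.9)/(-8.5) = -0.3412; later rows by forward substitution.
  T[0,:] = [+0.0000, -0.3412, -0.2235, +0.4118]
  T[1,:] = [+0.0000, -0.1170, +0.4091, +0.4269]
  T[2,:] = [+0.0000, -0.0654, -0.2354, -0.2930]
  T[3,:] = [+0.0000, +0.2022, -0.0682, -0.3371]
eigenvalue magnitudes: 0.6288, 0.1691, 0.1691, 0.0000.
spectral radius ρ = 0.6288; 0.6288 < 1: convergent.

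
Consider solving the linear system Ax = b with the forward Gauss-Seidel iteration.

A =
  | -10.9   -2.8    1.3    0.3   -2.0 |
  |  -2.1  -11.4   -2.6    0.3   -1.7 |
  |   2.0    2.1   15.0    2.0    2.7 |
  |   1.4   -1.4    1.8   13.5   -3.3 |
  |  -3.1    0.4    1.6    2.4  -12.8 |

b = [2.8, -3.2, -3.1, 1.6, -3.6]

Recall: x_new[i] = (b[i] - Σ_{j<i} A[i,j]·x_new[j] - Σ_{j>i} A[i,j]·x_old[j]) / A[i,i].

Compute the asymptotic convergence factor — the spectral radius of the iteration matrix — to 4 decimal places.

0.2322

Write A = D+L+U with D = diag(-10.9, -11.4, 15, 13.5, -12.8).
GS T = -(D+L)⁻¹U: row 0 first, T[0,2] = -(1.3)/(-10.9) = +0.1193; later rows by forward substitution.
  T[0,:] = [+0.0000  -0.2569  +0.1193  +0.0275  -0.1835]
  T[1,:] = [+0.0000  +0.0473  -0.2500  +0.0212  -0.1153]
  T[2,:] = [+0.0000  +0.0276  +0.0191  -0.1400  -0.1394]
  T[3,:] = [+0.0000  +0.0279  -0.0408  +0.0180  +0.2701]
  T[4,:] = [+0.0000  +0.0724  -0.0420  -0.0201  +0.0741]
|eigenvalues of T|: 0.2322, 0.1822, 0.1822, 0.0600, 0.0000.
spectral radius ρ = 0.2322; 0.2322 < 1: convergent.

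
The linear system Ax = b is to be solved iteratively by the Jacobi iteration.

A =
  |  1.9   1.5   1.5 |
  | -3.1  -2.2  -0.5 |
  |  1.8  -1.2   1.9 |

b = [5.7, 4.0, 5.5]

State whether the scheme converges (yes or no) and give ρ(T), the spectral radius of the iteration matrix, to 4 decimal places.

no, ρ = 1.4442

Let D = diag(1.9, -2.2, 1.9); L, U the strict triangles.
T_J = -D⁻¹(L+U): T[0,2] = -(1.5)/(1.9) = -0.7895; T[0,0] = 0.
  T[0,:] = [+0.0000  -0.7895  -0.7895]
  T[1,:] = [-1.4091  +0.0000  -0.2273]
  T[2,:] = [-0.9474  +0.6316  +0.0000]
moduli |λ_i(T)| = 1.4442, 1.1127, 0.3314.
ρ = 1.4442; 1.4442 > 1: divergent.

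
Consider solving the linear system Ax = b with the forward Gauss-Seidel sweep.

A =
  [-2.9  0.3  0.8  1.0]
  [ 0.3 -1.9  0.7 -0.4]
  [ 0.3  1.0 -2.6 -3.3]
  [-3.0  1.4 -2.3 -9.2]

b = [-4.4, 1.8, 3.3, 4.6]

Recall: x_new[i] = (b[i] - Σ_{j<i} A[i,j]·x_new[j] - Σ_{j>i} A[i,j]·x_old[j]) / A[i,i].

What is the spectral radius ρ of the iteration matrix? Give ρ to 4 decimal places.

0.5633

A = D + L + U where D = diag(-2.9, -1.9, -2.6, -9.2).
Gauss-Seidel: T = -(D+L)⁻¹U, row 0 first, T[0,1] = -(0.3)/(-2.9) = +0.1034; later rows by forward substitution.
  T[0,:] = [+0.0000  +0.1034  +0.2759  +0.3448]
  T[1,:] = [+0.0000  +0.0163  +0.4120  -0.1561]
  T[2,:] = [+0.0000  +0.0182  +0.1903  -1.2895]
  T[3,:] = [+0.0000  -0.0358  -0.0748  +0.1862]
|eigenvalues of T|: 0.5633, 0.1673, 0.1673, 0.0000.
ρ = 0.5633; 0.5633 < 1: convergent.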